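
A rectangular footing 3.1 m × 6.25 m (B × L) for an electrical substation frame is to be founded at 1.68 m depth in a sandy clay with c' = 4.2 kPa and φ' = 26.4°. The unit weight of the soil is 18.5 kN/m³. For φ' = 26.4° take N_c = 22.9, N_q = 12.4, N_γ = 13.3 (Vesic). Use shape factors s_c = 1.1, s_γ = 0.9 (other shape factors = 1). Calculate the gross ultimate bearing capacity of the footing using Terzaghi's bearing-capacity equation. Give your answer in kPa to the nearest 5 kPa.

q = γ·D_f = 18.5 × 1.68 = 31.08 kPa.
c·N_c·s_c = 4.2 × 22.9 × 1.1 = 105.8 kPa
q·N_q = 31.08 × 12.4 = 385.39 kPa
0.5·γ·B·N_γ·s_γ = 0.5 × 18.5 × 3.1 × 13.3 × 0.9 = 343.24 kPa
q_ult = 105.8 + 385.39 + 343.24 = 834.43 kPa.

q_ult ≈ 835 kPa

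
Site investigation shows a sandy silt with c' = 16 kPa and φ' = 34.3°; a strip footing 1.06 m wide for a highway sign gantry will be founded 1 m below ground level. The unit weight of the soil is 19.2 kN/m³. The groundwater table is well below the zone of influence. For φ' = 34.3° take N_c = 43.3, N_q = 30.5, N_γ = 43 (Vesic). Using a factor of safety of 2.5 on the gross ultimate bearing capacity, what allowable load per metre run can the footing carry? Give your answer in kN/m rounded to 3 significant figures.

≈ 728 kN/m

q = γ·D_f = 19.2 × 1 = 19.2 kPa.
c·N_c = 16 × 43.3 = 692.8 kPa
q·N_q = 19.2 × 30.5 = 585.6 kPa
0.5·γ·B·N_γ = 0.5 × 19.2 × 1.06 × 43 = 437.57 kPa
q_ult = 692.8 + 585.6 + 437.57 = 1716 kPa.
Gross allowable pressure q_all = 1716 / 2.5 = 686.39 kPa.
Allowable wall load = q_all × B = 686.39 × 1.06 = 727.57 kN per metre run.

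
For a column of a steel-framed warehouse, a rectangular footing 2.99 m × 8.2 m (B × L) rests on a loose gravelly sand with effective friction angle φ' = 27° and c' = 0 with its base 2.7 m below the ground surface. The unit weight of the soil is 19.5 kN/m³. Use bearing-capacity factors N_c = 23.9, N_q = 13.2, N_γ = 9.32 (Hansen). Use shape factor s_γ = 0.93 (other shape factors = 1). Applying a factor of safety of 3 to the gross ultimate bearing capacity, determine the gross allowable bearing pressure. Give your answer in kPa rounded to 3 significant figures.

q_all ≈ 316 kPa

Overburden at base level: q = 19.5 × 2.7 = 52.65 kPa.
Surcharge term q·N_q = 52.65 × 13.2 = 694.98 kPa; self-weight term 0.5·γ·B·N_γ·s_γ = 0.5 × 19.5 × 2.99 × 9.32 × 0.93 = 252.68 kPa.
q_ult = 694.98 + 252.68 = 947.66 kPa.
q_all = q_ult / FS = 947.66 / 3 = 315.89 kPa.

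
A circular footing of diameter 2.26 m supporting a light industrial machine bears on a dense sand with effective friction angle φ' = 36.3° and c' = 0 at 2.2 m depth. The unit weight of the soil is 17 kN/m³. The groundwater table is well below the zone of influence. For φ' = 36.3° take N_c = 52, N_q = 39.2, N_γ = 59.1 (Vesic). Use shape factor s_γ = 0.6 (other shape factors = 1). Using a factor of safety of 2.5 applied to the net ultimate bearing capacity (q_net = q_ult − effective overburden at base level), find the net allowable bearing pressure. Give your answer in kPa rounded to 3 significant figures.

Effective surcharge at the founding depth q = γ·D_f = 17 × 2.2 = 37.4 kPa.
q_ult = q·N_q + 0.5·γ·B·N_γ·s_γ
     = 37.4 × 39.2 + 0.5 × 17 × 2.26 × 59.1 × 0.6
     = 1466.1 + 681.19 = 2147.3 kPa.
Net ultimate: q_net = 2147.3 − 37.4 = 2109.9 kPa.
q_all(net) = 2109.9 / 2.5 = 843.95 kPa.

q_all(net) ≈ 844 kPa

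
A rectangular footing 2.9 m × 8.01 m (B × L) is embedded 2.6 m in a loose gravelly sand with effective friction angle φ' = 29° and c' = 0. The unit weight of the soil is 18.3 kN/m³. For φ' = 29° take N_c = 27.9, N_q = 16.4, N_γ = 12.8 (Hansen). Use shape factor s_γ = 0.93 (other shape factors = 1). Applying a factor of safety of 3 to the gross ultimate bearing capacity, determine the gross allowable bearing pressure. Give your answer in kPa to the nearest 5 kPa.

Overburden at base level: q = 18.3 × 2.6 = 47.58 kPa.
Surcharge term q·N_q = 47.58 × 16.4 = 780.31 kPa; self-weight term 0.5·γ·B·N_γ·s_γ = 0.5 × 18.3 × 2.9 × 12.8 × 0.93 = 315.87 kPa.
q_ult = 780.31 + 315.87 = 1096.2 kPa.
q_all = q_ult / FS = 1096.2 / 3 = 365.39 kPa.

q_all ≈ 365 kPa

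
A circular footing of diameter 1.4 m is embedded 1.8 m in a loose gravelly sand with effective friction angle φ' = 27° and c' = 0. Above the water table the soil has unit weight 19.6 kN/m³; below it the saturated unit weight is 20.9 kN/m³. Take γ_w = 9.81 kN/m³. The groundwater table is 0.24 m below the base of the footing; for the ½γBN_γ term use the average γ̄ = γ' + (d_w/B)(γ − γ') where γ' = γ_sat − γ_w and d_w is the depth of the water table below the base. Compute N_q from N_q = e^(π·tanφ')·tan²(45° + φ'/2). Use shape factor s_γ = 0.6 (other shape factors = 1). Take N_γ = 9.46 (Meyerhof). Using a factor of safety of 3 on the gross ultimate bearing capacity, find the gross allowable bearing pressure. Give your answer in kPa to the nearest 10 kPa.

q_all ≈ 170 kPa

N_q = e^(π·tan27°)·tan²(58.5°) = 13.2.
Effective surcharge at the founding depth q = γ·D_f = 19.6 × 1.8 = 35.28 kPa.
With d_w = 0.24 m < B, γ̄ = 11.09 + (0.24/1.4) × (19.6 − 11.09) = 12.549 kN/m³.
q_ult = q·N_q + 0.5·γ·B·N_γ·s_γ
     = 35.28 × 13.199 + 0.5 × 12.549 × 1.4 × 9.46 × 0.6
     = 465.67 + 49.859 = 515.53 kPa.
q_all = 515.53 / 3 = 171.84 kPa.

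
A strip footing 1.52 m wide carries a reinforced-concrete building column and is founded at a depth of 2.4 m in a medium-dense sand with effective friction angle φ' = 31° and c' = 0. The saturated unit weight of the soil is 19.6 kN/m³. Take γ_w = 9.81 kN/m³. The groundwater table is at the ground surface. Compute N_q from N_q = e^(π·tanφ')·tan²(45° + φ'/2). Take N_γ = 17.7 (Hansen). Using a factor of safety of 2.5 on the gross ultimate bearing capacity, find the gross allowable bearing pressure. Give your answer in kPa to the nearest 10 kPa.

q_all ≈ 250 kPa

N_q = e^(π·tan31°)·tan²(60.5°) = 20.63.
With the water table at the surface the whole profile is submerged: γ' = 19.6 − 9.81 = 9.79 kN/m³, so q = γ'·D_f = 23.496 kPa; the same γ' applies in the ½γBN_γ term.
q_ult = q·N_q + 0.5·γ·B·N_γ
     = 23.496 × 20.631 + 0.5 × 9.79 × 1.52 × 17.7
     = 484.74 + 131.7 = 616.44 kPa.
q_all = 616.44 / 2.5 = 246.57 kPa.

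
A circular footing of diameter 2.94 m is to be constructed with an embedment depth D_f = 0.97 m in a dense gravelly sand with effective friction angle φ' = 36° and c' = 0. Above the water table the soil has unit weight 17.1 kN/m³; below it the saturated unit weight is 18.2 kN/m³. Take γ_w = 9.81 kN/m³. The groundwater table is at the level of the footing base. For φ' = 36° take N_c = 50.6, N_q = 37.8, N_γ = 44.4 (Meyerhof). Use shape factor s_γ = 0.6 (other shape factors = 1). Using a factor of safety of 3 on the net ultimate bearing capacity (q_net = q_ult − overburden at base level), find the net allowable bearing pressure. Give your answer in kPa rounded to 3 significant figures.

q = γ·D_f = 17.1 × 0.97 = 16.587 kPa.
For the ½γBN_γ term take γ' = 18.2 − 9.81 = 8.39 kN/m³ (soil below base is submerged).
q·N_q = 16.587 × 37.8 = 626.99 kPa
0.5·γ·B·N_γ·s_γ = 0.5 × 8.39 × 2.94 × 44.4 × 0.6 = 328.56 kPa
q_ult = 626.99 + 328.56 = 955.55 kPa.
q_net = 955.55 − 16.587 = 938.96 kPa.
q_all(net) = 938.96 / 3 = 312.99 kPa.

q_all(net) ≈ 313 kPa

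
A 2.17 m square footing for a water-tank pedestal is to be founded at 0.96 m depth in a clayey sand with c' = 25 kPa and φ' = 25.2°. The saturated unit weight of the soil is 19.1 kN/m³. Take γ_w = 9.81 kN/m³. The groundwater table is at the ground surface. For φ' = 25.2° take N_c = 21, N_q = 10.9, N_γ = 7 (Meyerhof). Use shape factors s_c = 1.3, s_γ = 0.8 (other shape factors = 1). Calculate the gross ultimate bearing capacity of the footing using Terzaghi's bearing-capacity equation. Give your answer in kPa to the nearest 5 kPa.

Water table at ground surface, so effective unit weight γ' = 19.1 − 9.81 = 9.29 kN/m³ is used throughout; overburden q = 9.29 × 0.96 = 8.9184 kPa; the same γ' applies in the ½γBN_γ term.
Cohesion term c·N_c·s_c = 25 × 21 × 1.3 = 682.5 kPa; surcharge term q·N_q = 8.9184 × 10.9 = 97.211 kPa; self-weight term 0.5·γ·B·N_γ·s_γ = 0.5 × 9.29 × 2.17 × 7 × 0.8 = 56.446 kPa.
q_ult = 682.5 + 97.211 + 56.446 = 836.16 kPa.

q_ult ≈ 835 kPa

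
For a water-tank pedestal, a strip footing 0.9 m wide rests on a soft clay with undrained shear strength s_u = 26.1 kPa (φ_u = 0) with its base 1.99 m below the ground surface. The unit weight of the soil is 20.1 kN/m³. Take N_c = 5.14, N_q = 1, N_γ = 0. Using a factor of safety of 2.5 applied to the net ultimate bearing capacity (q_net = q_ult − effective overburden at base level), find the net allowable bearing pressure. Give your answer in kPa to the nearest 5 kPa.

q_all(net) ≈ 55 kPa

Overburden at base level: q = 20.1 × 1.99 = 39.999 kPa.
Cohesion term c·N_c = 26.1 × 5.14 = 134.15 kPa; surcharge term q·N_q = 39.999 × 1 = 39.999 kPa.
q_ult = 134.15 + 39.999 = 174.15 kPa.
Net ultimate: q_net = 174.15 − 39.999 = 134.15 kPa.
q_all(net) = 134.15 / 2.5 = 53.662 kPa.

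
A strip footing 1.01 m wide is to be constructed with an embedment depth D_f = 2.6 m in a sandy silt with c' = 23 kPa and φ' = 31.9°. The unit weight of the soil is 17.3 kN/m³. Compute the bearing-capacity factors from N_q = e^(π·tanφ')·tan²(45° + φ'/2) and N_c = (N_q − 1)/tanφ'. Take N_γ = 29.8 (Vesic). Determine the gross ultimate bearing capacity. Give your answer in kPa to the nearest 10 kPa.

q_ult ≈ 2100 kPa

tan31.9° = 0.6224, so N_q = e^(π×0.6224)·tan²(60.95°) = 7.067 × 3.241 = 22.91.
N_c = (22.91 − 1)/tan31.9° = 35.19.
Effective surcharge at the founding depth q = γ·D_f = 17.3 × 2.6 = 44.98 kPa.
q_ult = c·N_c + q·N_q + 0.5·γ·B·N_γ
     = 23 × 35.194 + 44.98 × 22.907 + 0.5 × 17.3 × 1.01 × 29.8
     = 809.47 + 1030.3 + 260.35 = 2100.2 kPa.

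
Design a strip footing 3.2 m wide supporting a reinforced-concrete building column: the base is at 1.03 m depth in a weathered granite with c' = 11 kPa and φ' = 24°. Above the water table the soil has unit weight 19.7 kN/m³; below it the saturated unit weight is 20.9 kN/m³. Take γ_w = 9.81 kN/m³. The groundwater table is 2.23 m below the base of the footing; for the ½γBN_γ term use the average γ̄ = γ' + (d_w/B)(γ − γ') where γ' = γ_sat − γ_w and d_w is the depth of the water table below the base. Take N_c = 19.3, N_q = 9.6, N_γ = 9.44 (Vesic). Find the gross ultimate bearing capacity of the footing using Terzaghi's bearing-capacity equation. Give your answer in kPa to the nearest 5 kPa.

Effective surcharge at the founding depth q = γ·D_f = 19.7 × 1.03 = 20.291 kPa.
With d_w = 2.23 m < B, γ̄ = 11.09 + (2.23/3.2) × (19.7 − 11.09) = 17.09 kN/m³.
q_ult = c·N_c + q·N_q + 0.5·γ·B·N_γ
     = 11 × 19.3 + 20.291 × 9.6 + 0.5 × 17.09 × 3.2 × 9.44
     = 212.3 + 194.79 + 258.13 = 665.22 kPa.

q_ult ≈ 665 kPa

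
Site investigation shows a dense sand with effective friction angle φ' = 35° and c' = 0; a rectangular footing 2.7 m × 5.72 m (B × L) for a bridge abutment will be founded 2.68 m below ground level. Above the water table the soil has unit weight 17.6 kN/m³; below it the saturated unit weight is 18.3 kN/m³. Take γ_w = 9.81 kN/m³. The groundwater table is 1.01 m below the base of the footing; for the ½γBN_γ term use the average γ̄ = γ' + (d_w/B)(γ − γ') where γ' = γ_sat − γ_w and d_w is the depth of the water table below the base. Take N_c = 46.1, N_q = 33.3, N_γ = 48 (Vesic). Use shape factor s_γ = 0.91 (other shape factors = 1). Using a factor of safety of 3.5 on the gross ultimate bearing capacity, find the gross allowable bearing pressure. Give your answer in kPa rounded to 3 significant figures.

Effective surcharge at the founding depth q = γ·D_f = 17.6 × 2.68 = 47.168 kPa.
With d_w = 1.01 m < B, γ̄ = 8.49 + (1.01/2.7) × (17.6 − 8.49) = 11.898 kN/m³.
q_ult = q·N_q + 0.5·γ·B·N_γ·s_γ
     = 47.168 × 33.3 + 0.5 × 11.898 × 2.7 × 48 × 0.91
     = 1570.7 + 701.59 = 2272.3 kPa.
q_all = 2272.3 / 3.5 = 649.22 kPa.

q_all ≈ 649 kPa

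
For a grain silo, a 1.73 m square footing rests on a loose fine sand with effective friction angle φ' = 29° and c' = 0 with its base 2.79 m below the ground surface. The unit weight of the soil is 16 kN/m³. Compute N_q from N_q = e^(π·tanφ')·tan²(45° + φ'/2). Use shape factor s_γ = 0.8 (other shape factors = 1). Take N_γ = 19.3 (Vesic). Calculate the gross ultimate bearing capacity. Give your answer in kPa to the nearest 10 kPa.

tan29° = 0.5543, so N_q = e^(π×0.5543)·tan²(59.5°) = 5.705 × 2.882 = 16.44.
Overburden at base level: q = 16 × 2.79 = 44.64 kPa.
Surcharge term q·N_q = 44.64 × 16.443 = 734.03 kPa; self-weight term 0.5·γ·B·N_γ·s_γ = 0.5 × 16 × 1.73 × 19.3 × 0.8 = 213.69 kPa.
q_ult = 734.03 + 213.69 = 947.72 kPa.

q_ult ≈ 950 kPa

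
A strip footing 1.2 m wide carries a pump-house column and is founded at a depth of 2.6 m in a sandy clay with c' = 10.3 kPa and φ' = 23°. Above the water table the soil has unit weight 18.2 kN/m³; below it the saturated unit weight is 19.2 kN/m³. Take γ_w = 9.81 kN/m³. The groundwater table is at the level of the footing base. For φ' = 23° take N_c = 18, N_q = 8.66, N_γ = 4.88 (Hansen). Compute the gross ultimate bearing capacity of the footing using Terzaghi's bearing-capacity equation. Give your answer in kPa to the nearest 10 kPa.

Effective surcharge at the founding depth q = γ·D_f = 18.2 × 2.6 = 47.32 kPa.
The water table coincides with the base, so in the self-weight term γ → γ' = 9.39 kN/m³.
q_ult = c·N_c + q·N_q + 0.5·γ·B·N_γ
     = 10.3 × 18 + 47.32 × 8.66 + 0.5 × 9.39 × 1.2 × 4.88
     = 185.4 + 409.79 + 27.494 = 622.69 kPa.

q_ult ≈ 620 kPa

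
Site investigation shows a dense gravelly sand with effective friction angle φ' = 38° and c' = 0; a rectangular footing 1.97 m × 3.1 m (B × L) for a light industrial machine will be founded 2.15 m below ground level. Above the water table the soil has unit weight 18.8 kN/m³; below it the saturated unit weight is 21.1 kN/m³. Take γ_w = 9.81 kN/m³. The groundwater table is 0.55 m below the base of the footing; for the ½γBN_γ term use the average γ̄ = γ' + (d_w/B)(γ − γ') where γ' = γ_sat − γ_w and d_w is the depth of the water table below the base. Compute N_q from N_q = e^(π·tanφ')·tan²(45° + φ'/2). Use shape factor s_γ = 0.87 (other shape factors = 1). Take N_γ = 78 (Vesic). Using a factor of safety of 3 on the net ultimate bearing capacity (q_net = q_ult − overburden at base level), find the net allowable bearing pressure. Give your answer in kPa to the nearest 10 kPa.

N_q = e^(π·tan38°)·tan²(64°) = 48.93.
q = γ·D_f = 18.8 × 2.15 = 40.42 kPa.
γ' = 11.29 kN/m³; averaging over the depth B below the base, γ̄ = γ' + (d_w/B)(γ − γ') = 13.387 kN/m³.
q·N_q = 40.42 × 48.933 = 1977.9 kPa
0.5·γ·B·N_γ·s_γ = 0.5 × 13.387 × 1.97 × 78 × 0.87 = 894.8 kPa
q_ult = 1977.9 + 894.8 = 2872.7 kPa.
q_net = 2872.7 − 40.42 = 2832.3 kPa.
q_all(net) = 2832.3 / 3 = 944.09 kPa.

q_all(net) ≈ 940 kPa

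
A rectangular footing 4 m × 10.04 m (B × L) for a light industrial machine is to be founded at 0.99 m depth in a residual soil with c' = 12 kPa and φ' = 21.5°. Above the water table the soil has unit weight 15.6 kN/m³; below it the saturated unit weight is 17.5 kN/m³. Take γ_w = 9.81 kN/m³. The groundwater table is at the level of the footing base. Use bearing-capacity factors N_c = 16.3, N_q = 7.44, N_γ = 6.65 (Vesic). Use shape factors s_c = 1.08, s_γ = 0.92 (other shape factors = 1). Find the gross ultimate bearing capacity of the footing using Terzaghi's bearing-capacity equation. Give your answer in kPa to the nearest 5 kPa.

q_ult ≈ 420 kPa

q = γ·D_f = 15.6 × 0.99 = 15.444 kPa.
For the ½γBN_γ term take γ' = 17.5 − 9.81 = 7.69 kN/m³ (soil below base is submerged).
c·N_c·s_c = 12 × 16.3 × 1.08 = 211.25 kPa
q·N_q = 15.444 × 7.44 = 114.9 kPa
0.5·γ·B·N_γ·s_γ = 0.5 × 7.69 × 4 × 6.65 × 0.92 = 94.095 kPa
q_ult = 211.25 + 114.9 + 94.095 = 420.25 kPa.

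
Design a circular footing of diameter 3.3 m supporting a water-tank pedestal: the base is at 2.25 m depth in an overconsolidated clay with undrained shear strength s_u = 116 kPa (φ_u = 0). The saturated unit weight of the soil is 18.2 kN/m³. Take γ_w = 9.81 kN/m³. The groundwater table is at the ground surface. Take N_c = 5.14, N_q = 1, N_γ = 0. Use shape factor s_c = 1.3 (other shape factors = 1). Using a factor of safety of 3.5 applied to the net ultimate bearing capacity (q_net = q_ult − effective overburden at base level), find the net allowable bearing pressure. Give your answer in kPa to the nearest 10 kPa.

With the water table at the surface the whole profile is submerged: γ' = 18.2 − 9.81 = 8.39 kN/m³, so q = γ'·D_f = 18.877 kPa.
q_ult = c·N_c·s_c + q·N_q
     = 116 × 5.14 × 1.3 + 18.877 × 1
     = 775.11 + 18.877 = 793.99 kPa.
Net ultimate: q_net = 793.99 − 18.877 = 775.11 kPa.
q_all(net) = 775.11 / 3.5 = 221.46 kPa.

q_all(net) ≈ 220 kPa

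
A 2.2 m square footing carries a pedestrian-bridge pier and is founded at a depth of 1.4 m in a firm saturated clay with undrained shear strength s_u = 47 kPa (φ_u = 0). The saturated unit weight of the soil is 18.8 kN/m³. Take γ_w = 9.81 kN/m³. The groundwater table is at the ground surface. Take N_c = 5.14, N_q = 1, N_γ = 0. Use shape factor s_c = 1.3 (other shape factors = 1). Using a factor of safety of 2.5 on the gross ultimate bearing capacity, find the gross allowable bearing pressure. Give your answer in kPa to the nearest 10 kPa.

q_all ≈ 130 kPa

With the water table at the surface the whole profile is submerged: γ' = 18.8 − 9.81 = 8.99 kN/m³, so q = γ'·D_f = 12.586 kPa.
q_ult = c·N_c·s_c + q·N_q
     = 47 × 5.14 × 1.3 + 12.586 × 1
     = 314.05 + 12.586 = 326.64 kPa.
q_all = 326.64 / 2.5 = 130.66 kPa.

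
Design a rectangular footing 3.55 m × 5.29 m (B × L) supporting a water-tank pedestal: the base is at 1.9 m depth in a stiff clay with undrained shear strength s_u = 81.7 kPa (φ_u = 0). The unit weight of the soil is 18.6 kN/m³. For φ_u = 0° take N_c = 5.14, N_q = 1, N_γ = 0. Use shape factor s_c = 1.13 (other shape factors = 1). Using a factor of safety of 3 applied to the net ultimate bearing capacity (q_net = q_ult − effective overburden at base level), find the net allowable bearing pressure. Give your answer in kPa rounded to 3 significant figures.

q_all(net) ≈ 158 kPa

q = γ·D_f = 18.6 × 1.9 = 35.34 kPa.
c·N_c·s_c = 81.7 × 5.14 × 1.13 = 474.53 kPa
q·N_q = 35.34 × 1 = 35.34 kPa
q_ult = 474.53 + 35.34 = 509.87 kPa.
Net ultimate: q_net = 509.87 − 35.34 = 474.53 kPa.
q_all(net) = 474.53 / 3 = 158.18 kPa.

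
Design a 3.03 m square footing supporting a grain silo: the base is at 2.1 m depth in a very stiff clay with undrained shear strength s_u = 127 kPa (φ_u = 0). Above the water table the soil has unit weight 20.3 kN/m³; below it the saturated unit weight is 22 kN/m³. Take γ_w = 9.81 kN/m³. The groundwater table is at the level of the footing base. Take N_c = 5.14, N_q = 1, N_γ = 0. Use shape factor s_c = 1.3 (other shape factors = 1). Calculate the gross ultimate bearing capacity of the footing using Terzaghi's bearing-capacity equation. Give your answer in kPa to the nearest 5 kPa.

q_ult ≈ 890 kPa

Overburden at base level: q = 20.3 × 2.1 = 42.63 kPa.
Cohesion term c·N_c·s_c = 127 × 5.14 × 1.3 = 848.61 kPa; surcharge term q·N_q = 42.63 × 1 = 42.63 kPa.
q_ult = 848.61 + 42.63 = 891.24 kPa.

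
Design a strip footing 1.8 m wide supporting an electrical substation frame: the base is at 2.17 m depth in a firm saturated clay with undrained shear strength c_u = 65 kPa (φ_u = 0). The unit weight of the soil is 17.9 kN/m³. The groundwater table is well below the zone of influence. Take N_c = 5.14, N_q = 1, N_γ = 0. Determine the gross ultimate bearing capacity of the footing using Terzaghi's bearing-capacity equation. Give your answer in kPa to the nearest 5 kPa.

q_ult ≈ 375 kPa

Effective surcharge at the founding depth q = γ·D_f = 17.9 × 2.17 = 38.843 kPa.
q_ult = c·N_c + q·N_q
     = 65 × 5.14 + 38.843 × 1
     = 334.1 + 38.843 = 372.94 kPa.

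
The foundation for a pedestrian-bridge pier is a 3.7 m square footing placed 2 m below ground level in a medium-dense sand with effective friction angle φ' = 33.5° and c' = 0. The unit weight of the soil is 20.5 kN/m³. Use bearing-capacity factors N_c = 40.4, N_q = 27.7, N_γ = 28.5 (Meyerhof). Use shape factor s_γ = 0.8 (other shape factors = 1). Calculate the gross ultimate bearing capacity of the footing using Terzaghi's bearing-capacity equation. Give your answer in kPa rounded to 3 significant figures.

q_ult ≈ 2000 kPa

Overburden at base level: q = 20.5 × 2 = 41 kPa.
Surcharge term q·N_q = 41 × 27.7 = 1135.7 kPa; self-weight term 0.5·γ·B·N_γ·s_γ = 0.5 × 20.5 × 3.7 × 28.5 × 0.8 = 864.69 kPa.
q_ult = 1135.7 + 864.69 = 2000.4 kPa.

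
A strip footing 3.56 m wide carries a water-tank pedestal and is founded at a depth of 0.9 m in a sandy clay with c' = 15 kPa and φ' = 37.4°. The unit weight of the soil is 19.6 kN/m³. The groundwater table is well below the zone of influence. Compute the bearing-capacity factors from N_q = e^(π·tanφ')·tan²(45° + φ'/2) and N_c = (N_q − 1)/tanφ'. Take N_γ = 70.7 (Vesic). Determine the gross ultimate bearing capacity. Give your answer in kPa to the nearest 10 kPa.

tan37.4° = 0.7646, so N_q = e^(π×0.7646)·tan²(63.7°) = 11.044 × 4.094 = 45.22.
N_c = (45.22 − 1)/tan37.4° = 57.83.
q = γ·D_f = 19.6 × 0.9 = 17.64 kPa.
c·N_c = 15 × 57.831 = 867.47 kPa
q·N_q = 17.64 × 45.215 = 797.6 kPa
0.5·γ·B·N_γ = 0.5 × 19.6 × 3.56 × 70.7 = 2466.6 kPa
q_ult = 867.47 + 797.6 + 2466.6 = 4131.6 kPa.

q_ult ≈ 4130 kPa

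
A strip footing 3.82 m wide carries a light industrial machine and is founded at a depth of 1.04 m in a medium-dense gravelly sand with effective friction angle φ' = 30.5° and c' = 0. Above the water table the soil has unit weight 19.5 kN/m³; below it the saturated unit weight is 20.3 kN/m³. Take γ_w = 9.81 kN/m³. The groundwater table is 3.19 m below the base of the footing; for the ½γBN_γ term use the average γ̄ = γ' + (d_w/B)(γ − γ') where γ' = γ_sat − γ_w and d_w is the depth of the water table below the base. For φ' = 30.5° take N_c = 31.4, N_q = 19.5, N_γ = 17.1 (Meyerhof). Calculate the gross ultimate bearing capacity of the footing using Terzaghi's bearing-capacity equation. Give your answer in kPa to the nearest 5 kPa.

q_ult ≈ 985 kPa

q = γ·D_f = 19.5 × 1.04 = 20.28 kPa.
γ' = 10.49 kN/m³; averaging over the depth B below the base, γ̄ = γ' + (d_w/B)(γ − γ') = 18.014 kN/m³.
q·N_q = 20.28 × 19.5 = 395.46 kPa
0.5·γ·B·N_γ = 0.5 × 18.014 × 3.82 × 17.1 = 588.36 kPa
q_ult = 395.46 + 588.36 = 983.82 kPa.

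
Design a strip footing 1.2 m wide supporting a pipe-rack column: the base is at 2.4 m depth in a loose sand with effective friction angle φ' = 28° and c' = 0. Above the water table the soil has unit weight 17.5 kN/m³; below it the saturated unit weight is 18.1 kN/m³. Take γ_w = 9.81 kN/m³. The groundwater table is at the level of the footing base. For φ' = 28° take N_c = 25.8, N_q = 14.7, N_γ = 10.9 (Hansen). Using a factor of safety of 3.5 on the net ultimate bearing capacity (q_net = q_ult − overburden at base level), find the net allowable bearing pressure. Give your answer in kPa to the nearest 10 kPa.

Overburden at base level: q = 17.5 × 2.4 = 42 kPa.
Below the base the soil is submerged, so the ½γBN_γ term uses γ' = 18.1 − 9.81 = 8.29 kN/m³.
Surcharge term q·N_q = 42 × 14.7 = 617.4 kPa; self-weight term 0.5·γ·B·N_γ = 0.5 × 8.29 × 1.2 × 10.9 = 54.217 kPa.
q_ult = 617.4 + 54.217 = 671.62 kPa.
q_net = 671.62 − 42 = 629.62 kPa.
q_all(net) = 629.62 / 3.5 = 179.89 kPa.

q_all(net) ≈ 180 kPa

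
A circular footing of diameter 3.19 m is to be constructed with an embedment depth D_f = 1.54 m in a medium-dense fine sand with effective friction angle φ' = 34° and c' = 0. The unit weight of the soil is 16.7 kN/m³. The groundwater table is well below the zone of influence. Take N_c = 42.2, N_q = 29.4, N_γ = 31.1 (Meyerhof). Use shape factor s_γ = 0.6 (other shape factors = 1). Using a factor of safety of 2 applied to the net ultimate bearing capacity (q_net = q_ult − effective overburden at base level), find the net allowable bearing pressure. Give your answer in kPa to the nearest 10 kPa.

Overburden at base level: q = 16.7 × 1.54 = 25.718 kPa.
Surcharge term q·N_q = 25.718 × 29.4 = 756.11 kPa; self-weight term 0.5·γ·B·N_γ·s_γ = 0.5 × 16.7 × 3.19 × 31.1 × 0.6 = 497.04 kPa.
q_ult = 756.11 + 497.04 = 1253.1 kPa.
Net ultimate: q_net = 1253.1 − 25.718 = 1227.4 kPa.
q_all(net) = 1227.4 / 2 = 613.71 kPa.

q_all(net) ≈ 610 kPa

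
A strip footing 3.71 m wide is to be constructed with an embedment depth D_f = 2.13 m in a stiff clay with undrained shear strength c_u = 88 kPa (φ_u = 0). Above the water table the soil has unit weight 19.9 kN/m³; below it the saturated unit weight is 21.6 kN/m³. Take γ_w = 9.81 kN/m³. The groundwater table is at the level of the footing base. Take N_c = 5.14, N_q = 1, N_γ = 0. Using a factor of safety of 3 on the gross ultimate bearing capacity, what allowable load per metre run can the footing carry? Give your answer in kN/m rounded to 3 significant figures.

≈ 612 kN/m

Overburden at base level: q = 19.9 × 2.13 = 42.387 kPa.
Cohesion term c·N_c = 88 × 5.14 = 452.32 kPa; surcharge term q·N_q = 42.387 × 1 = 42.387 kPa.
q_ult = 452.32 + 42.387 = 494.71 kPa.
Gross allowable pressure q_all = 494.71 / 3 = 164.9 kPa.
Allowable wall load = q_all × B = 164.9 × 3.71 = 611.79 kN per metre run.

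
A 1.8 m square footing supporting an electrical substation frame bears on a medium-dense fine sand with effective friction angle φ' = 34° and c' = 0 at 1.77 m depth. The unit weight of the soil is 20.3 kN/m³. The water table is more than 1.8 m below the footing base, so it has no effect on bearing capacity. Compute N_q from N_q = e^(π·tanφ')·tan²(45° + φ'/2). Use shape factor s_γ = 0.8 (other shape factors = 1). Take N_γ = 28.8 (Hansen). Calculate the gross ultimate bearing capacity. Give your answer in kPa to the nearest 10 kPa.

q_ult ≈ 1480 kPa

tan34° = 0.6745, so N_q = e^(π×0.6745)·tan²(62°) = 8.323 × 3.537 = 29.44.
Overburden at base level: q = 20.3 × 1.77 = 35.931 kPa.
Surcharge term q·N_q = 35.931 × 29.44 = 1057.8 kPa; self-weight term 0.5·γ·B·N_γ·s_γ = 0.5 × 20.3 × 1.8 × 28.8 × 0.8 = 420.94 kPa.
q_ult = 1057.8 + 420.94 = 1478.7 kPa.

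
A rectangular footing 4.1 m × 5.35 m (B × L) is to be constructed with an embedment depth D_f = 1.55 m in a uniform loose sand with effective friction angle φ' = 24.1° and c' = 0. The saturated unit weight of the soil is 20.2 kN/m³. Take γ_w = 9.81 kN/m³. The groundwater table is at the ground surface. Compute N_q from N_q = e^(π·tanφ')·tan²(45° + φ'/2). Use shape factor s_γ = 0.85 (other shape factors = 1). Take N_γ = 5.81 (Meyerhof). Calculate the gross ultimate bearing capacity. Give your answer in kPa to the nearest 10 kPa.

tan24.1° = 0.4473, so N_q = e^(π×0.4473)·tan²(57.05°) = 4.077 × 2.38 = 9.7.
Water table at ground surface, so effective unit weight γ' = 20.2 − 9.81 = 10.39 kN/m³ is used throughout; overburden q = 10.39 × 1.55 = 16.104 kPa; the same γ' applies in the ½γBN_γ term.
Surcharge term q·N_q = 16.104 × 9.7038 = 156.27 kPa; self-weight term 0.5·γ·B·N_γ·s_γ = 0.5 × 10.39 × 4.1 × 5.81 × 0.85 = 105.19 kPa.
q_ult = 156.27 + 105.19 = 261.46 kPa.

q_ult ≈ 260 kPa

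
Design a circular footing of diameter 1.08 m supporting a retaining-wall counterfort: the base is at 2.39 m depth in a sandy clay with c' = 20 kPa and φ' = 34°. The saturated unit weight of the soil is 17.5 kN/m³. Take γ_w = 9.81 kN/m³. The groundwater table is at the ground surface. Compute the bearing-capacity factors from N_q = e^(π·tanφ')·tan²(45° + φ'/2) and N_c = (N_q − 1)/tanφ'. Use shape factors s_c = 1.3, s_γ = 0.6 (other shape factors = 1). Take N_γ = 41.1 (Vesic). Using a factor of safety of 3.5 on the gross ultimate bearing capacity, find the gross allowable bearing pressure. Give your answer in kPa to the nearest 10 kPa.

q_all ≈ 500 kPa

N_q = e^(π·tan34°)·tan²(62°) = 29.44; N_c = (N_q − 1)/tanφ' = 42.16.
Water table at ground surface, so effective unit weight γ' = 17.5 − 9.81 = 7.69 kN/m³ is used throughout; overburden q = 7.69 × 2.39 = 18.379 kPa; the same γ' applies in the ½γBN_γ term.
Cohesion term c·N_c·s_c = 20 × 42.164 × 1.3 = 1096.3 kPa; surcharge term q·N_q = 18.379 × 29.44 = 541.08 kPa; self-weight term 0.5·γ·B·N_γ·s_γ = 0.5 × 7.69 × 1.08 × 41.1 × 0.6 = 102.4 kPa.
q_ult = 1096.3 + 541.08 + 102.4 = 1739.7 kPa.
q_all = 1739.7 / 3.5 = 497.07 kPa.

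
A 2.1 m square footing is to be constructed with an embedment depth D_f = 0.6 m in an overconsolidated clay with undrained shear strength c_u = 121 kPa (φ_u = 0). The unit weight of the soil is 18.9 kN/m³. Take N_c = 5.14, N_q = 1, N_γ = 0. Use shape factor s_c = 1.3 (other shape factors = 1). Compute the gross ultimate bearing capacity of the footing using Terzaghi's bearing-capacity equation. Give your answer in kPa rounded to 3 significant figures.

q_ult ≈ 820 kPa

Effective surcharge at the founding depth q = γ·D_f = 18.9 × 0.6 = 11.34 kPa.
q_ult = c·N_c·s_c + q·N_q
     = 121 × 5.14 × 1.3 + 11.34 × 1
     = 808.52 + 11.34 = 819.86 kPa.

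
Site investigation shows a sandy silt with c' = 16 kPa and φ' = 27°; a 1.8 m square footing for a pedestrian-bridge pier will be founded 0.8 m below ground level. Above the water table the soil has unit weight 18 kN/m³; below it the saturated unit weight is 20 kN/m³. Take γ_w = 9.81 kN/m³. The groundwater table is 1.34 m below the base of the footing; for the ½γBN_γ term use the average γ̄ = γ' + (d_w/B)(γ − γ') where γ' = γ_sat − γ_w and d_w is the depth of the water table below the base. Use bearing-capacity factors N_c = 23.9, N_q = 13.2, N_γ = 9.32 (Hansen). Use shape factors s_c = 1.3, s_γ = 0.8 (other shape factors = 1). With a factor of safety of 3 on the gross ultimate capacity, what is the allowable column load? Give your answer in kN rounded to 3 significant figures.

Overburden at base level: q = 18 × 0.8 = 14.4 kPa.
The water table is 1.34 m below the base (< B = 1.8 m), so the ½γBN_γ term uses γ̄ = γ' + (d_w/B)(γ − γ') = 10.19 + (1.34/1.8)(18 − 10.19) = 16.004 kN/m³.
Cohesion term c·N_c·s_c = 16 × 23.9 × 1.3 = 497.12 kPa; surcharge term q·N_q = 14.4 × 13.2 = 190.08 kPa; self-weight term 0.5·γ·B·N_γ·s_γ = 0.5 × 16.004 × 1.8 × 9.32 × 0.8 = 107.39 kPa.
q_ult = 497.12 + 190.08 + 107.39 = 794.59 kPa.
Gross allowable pressure q_all = 794.59 / 3 = 264.86 kPa.
Footing area = 3.24 m², so allowable column load = 264.86 × 3.24 = 858.16 kN.

P_all ≈ 858 kN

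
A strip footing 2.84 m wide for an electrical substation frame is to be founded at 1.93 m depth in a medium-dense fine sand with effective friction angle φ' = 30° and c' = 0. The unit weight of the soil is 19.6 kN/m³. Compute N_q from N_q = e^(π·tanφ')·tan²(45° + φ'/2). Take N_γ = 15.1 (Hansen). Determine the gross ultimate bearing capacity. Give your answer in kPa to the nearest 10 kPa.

tan30° = 0.5774, so N_q = e^(π×0.5774)·tan²(60°) = 6.134 × 3.0 = 18.4.
q = γ·D_f = 19.6 × 1.93 = 37.828 kPa.
q·N_q = 37.828 × 18.401 = 696.08 kPa
0.5·γ·B·N_γ = 0.5 × 19.6 × 2.84 × 15.1 = 420.26 kPa
q_ult = 696.08 + 420.26 = 1116.3 kPa.

q_ult ≈ 1120 kPa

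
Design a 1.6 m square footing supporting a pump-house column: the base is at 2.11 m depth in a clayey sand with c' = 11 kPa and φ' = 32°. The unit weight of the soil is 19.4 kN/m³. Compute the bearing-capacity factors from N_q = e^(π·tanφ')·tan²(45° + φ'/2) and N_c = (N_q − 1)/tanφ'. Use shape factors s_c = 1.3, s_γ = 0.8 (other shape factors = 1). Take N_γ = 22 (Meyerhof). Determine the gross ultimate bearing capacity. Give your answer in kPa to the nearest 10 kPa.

q_ult ≈ 1730 kPa

tan32° = 0.6249, so N_q = e^(π×0.6249)·tan²(61°) = 7.121 × 3.255 = 23.18.
N_c = (23.18 − 1)/tan32° = 35.49.
q = γ·D_f = 19.4 × 2.11 = 40.934 kPa.
c·N_c·s_c = 11 × 35.49 × 1.3 = 507.51 kPa
q·N_q = 40.934 × 23.177 = 948.72 kPa
0.5·γ·B·N_γ·s_γ = 0.5 × 19.4 × 1.6 × 22 × 0.8 = 273.15 kPa
q_ult = 507.51 + 948.72 + 273.15 = 1729.4 kPa.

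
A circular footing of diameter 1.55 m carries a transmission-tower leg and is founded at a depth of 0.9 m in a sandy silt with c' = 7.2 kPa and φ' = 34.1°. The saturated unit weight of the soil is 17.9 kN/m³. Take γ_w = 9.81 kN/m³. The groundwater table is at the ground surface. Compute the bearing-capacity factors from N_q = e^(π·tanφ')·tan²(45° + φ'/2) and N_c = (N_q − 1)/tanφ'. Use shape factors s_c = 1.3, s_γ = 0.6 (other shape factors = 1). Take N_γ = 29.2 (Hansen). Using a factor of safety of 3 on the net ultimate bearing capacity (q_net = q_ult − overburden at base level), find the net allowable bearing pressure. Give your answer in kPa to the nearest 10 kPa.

N_q = e^(π·tan34.1°)·tan²(62.05°) = 29.8; N_c = (N_q − 1)/tanφ' = 42.54.
γ' = 17.9 − 9.81 = 8.09 kN/m³ (submerged throughout). q = 8.09 × 0.9 = 7.281 kPa; the same γ' applies in the ½γBN_γ term.
c·N_c·s_c = 7.2 × 42.539 × 1.3 = 398.17 kPa
q·N_q = 7.281 × 29.801 = 216.98 kPa
0.5·γ·B·N_γ·s_γ = 0.5 × 8.09 × 1.55 × 29.2 × 0.6 = 109.85 kPa
q_ult = 398.17 + 216.98 + 109.85 = 724.99 kPa.
q_net = 724.99 − 7.281 = 717.71 kPa.
q_all(net) = 717.71 / 3 = 239.24 kPa.

q_all(net) ≈ 240 kPa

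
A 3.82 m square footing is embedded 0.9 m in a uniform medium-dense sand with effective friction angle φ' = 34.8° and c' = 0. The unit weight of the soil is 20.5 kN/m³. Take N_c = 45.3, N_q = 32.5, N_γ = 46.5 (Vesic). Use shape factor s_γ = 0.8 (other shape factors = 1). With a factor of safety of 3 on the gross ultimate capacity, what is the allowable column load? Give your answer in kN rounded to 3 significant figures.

Effective surcharge at the founding depth q = γ·D_f = 20.5 × 0.9 = 18.45 kPa.
q_ult = q·N_q + 0.5·γ·B·N_γ·s_γ
     = 18.45 × 32.5 + 0.5 × 20.5 × 3.82 × 46.5 × 0.8
     = 599.62 + 1456.6 = 2056.2 kPa.
Gross allowable pressure q_all = 2056.2 / 3 = 685.4 kPa.
Footing area = 14.5924 m², so allowable column load = 685.4 × 14.5924 = 10002 kN.

P_all ≈ 10000 kN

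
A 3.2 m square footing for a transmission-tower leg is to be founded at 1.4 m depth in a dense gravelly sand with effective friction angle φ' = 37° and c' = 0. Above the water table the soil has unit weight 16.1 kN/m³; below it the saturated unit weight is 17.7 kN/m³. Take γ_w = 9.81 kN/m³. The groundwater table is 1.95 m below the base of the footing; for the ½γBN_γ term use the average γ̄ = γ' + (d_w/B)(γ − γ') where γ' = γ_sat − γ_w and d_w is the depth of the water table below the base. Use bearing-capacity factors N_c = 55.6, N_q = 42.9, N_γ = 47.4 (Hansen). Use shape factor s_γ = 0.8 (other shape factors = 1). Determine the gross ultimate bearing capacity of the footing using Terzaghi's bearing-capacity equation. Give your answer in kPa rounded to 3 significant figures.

q_ult ≈ 1750 kPa

Effective surcharge at the founding depth q = γ·D_f = 16.1 × 1.4 = 22.54 kPa.
With d_w = 1.95 m < B, γ̄ = 7.89 + (1.95/3.2) × (16.1 − 7.89) = 12.893 kN/m³.
q_ult = q·N_q + 0.5·γ·B·N_γ·s_γ
     = 22.54 × 42.9 + 0.5 × 12.893 × 3.2 × 47.4 × 0.8
     = 966.97 + 782.24 = 1749.2 kPa.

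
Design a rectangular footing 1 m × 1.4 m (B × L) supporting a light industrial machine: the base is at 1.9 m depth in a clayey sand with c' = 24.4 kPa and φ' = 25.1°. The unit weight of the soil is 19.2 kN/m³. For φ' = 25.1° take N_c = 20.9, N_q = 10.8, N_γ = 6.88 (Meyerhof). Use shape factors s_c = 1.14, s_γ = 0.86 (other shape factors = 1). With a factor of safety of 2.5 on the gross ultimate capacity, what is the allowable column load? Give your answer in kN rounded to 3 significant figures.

Effective surcharge at the founding depth q = γ·D_f = 19.2 × 1.9 = 36.48 kPa.
q_ult = c·N_c·s_c + q·N_q + 0.5·γ·B·N_γ·s_γ
     = 24.4 × 20.9 × 1.14 + 36.48 × 10.8 + 0.5 × 19.2 × 1 × 6.88 × 0.86
     = 581.35 + 393.98 + 56.801 = 1032.1 kPa.
Gross allowable pressure q_all = 1032.1 / 2.5 = 412.86 kPa.
Footing area = 1.4 m², so allowable column load = 412.86 × 1.4 = 578 kN.

P_all ≈ 578 kN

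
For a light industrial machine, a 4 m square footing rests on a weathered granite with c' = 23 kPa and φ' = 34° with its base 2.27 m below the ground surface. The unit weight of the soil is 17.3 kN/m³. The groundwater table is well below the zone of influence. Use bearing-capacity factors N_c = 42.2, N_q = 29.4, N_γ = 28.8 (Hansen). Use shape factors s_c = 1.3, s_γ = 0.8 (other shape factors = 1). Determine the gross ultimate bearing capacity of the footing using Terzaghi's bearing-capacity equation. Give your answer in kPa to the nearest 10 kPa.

q_ult ≈ 3210 kPa

Overburden at base level: q = 17.3 × 2.27 = 39.271 kPa.
Cohesion term c·N_c·s_c = 23 × 42.2 × 1.3 = 1261.8 kPa; surcharge term q·N_q = 39.271 × 29.4 = 1154.6 kPa; self-weight term 0.5·γ·B·N_γ·s_γ = 0.5 × 17.3 × 4 × 28.8 × 0.8 = 797.18 kPa.
q_ult = 1261.8 + 1154.6 + 797.18 = 3213.5 kPa.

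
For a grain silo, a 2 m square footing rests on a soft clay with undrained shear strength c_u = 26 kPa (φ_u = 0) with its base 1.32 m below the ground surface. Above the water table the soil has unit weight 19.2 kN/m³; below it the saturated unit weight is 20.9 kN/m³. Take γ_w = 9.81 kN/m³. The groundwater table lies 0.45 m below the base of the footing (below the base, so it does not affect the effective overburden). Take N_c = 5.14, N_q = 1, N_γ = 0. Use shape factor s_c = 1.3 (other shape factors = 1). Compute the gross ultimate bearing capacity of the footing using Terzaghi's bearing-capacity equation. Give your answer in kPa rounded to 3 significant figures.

Effective surcharge at the founding depth q = γ·D_f = 19.2 × 1.32 = 25.344 kPa.
q_ult = c·N_c·s_c + q·N_q
     = 26 × 5.14 × 1.3 + 25.344 × 1
     = 173.73 + 25.344 = 199.08 kPa.

q_ult ≈ 199 kPa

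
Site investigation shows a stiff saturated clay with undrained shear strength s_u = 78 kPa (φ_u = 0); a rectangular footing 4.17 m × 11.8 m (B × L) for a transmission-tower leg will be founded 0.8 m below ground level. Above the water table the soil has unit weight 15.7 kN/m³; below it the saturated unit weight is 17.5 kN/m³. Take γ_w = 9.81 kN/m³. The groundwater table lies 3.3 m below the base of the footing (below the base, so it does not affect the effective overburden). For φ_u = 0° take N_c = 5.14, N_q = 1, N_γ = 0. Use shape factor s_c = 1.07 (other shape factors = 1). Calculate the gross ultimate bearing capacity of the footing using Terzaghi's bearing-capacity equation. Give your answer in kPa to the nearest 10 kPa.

q = γ·D_f = 15.7 × 0.8 = 12.56 kPa.
c·N_c·s_c = 78 × 5.14 × 1.07 = 428.98 kPa
q·N_q = 12.56 × 1 = 12.56 kPa
q_ult = 428.98 + 12.56 = 441.54 kPa.

q_ult ≈ 440 kPa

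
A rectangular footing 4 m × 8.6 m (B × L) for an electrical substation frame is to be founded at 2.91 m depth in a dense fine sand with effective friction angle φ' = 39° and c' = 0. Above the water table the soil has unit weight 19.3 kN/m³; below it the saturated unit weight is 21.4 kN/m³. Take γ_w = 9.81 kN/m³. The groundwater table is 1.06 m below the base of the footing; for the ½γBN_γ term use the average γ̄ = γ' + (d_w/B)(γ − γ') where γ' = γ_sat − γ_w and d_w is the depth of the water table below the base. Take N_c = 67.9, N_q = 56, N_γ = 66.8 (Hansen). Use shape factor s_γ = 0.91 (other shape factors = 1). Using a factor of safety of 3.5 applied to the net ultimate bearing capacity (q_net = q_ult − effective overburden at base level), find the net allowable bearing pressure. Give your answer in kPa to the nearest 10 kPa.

q = γ·D_f = 19.3 × 2.91 = 56.163 kPa.
γ' = 11.59 kN/m³; averaging over the depth B below the base, γ̄ = γ' + (d_w/B)(γ − γ') = 13.633 kN/m³.
q·N_q = 56.163 × 56 = 3145.1 kPa
0.5·γ·B·N_γ·s_γ = 0.5 × 13.633 × 4 × 66.8 × 0.91 = 1657.5 kPa
q_ult = 3145.1 + 1657.5 = 4802.6 kPa.
Net ultimate: q_net = 4802.6 − 56.163 = 4746.4 kPa.
q_all(net) = 4746.4 / 3.5 = 1356.1 kPa.

q_all(net) ≈ 1360 kPa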